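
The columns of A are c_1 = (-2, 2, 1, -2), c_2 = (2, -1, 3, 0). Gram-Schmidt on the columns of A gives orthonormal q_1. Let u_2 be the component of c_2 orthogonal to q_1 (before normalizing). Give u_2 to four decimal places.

u_2 = (1.5385, -0.5385, 3.2308, -0.4615)

c_1 = (-2, 2, 1, -2); ‖c_1‖ = 3.6056, so q_1 = (-0.5547, 0.5547, 0.2774, -0.5547).
q_1·c_2 = (-0.5547)·2 + 0.5547·(-1) + 0.2774·3 + (-0.5547)·0 = -0.8321.
u_2 = c_2 + 0.8321·q_1 = (1.5385, -0.5385, 3.2308, -0.4615).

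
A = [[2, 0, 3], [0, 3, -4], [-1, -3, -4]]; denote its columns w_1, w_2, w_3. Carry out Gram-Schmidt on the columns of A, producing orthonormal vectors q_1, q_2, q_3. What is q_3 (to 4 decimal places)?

w_1 = (2, 0, -1); ‖w_1‖ = 2.2361, so q_1 = (0.8944, 0.0000, -0.4472).
q_1·w_2 = 0.8944·0 + 0.0000·3 + (-0.4472)·(-3) = 1.3416.
u_2 = w_2 − 1.3416·q_1 = (-1.2000, 3.0000, -2.4000).
‖u_2‖ = 4.0249, so q_2 = (-0.2981, 0.7454, -0.5963).
q_1·w_3 = 0.8944·3 + 0.0000·(-4) + (-0.4472)·(-4) = 4.4721; q_2·w_3 = (-0.2981)·3 + 0.7454·(-4) + (-0.5963)·(-4) = -1.4907.
u_3 = w_3 − 4.4721·q_1 + 1.4907·q_2 = (-1.4444, -2.8889, -2.8889).
‖u_3‖ = 4.3333, so q_3 = (-0.3333, -0.6667, -0.6667).

q_3 = (-0.3333, -0.6667, -0.6667)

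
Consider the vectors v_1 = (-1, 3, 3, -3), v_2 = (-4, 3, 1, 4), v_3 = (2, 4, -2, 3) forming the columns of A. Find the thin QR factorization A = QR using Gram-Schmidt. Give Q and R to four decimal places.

v_1 = (-1, 3, 3, -3); ‖v_1‖ = 5.2915, so q_1 = (-0.1890, 0.5669, 0.5669, -0.5669).
q_1·v_2 = (-0.1890)·(-4) + 0.5669·3 + 0.5669·1 + (-0.5669)·4 = 0.7559.
u_2 = v_2 − 0.7559·q_1 = (-3.8571, 2.5714, 0.5714, 4.4286).
‖u_2‖ = 6.4365, so q_2 = (-0.5993, 0.3995, 0.0888, 0.6880).
q_1·v_3 = (-0.1890)·2 + 0.5669·4 + 0.5669·(-2) + (-0.5669)·3 = -0.9449; q_2·v_3 = (-0.5993)·2 + 0.3995·4 + 0.0888·(-2) + 0.6880·3 = 2.2861.
u_3 = v_3 + 0.9449·q_1 − 2.2861·q_2 = (3.1914, 3.6224, -1.6672, 0.8914).
‖u_3‖ = 5.1847, so q_3 = (0.6155, 0.6987, -0.3216, 0.1719).

Q = [[-0.1890, -0.5993, 0.6155], [0.5669, 0.3995, 0.6987], [0.5669, 0.0888, -0.3216], [-0.5669, 0.6880, 0.1719]], R = [[5.2915, 0.7559, -0.9449], [0.0000, 6.4365, 2.2861], [0.0000, 0.0000, 5.1847]]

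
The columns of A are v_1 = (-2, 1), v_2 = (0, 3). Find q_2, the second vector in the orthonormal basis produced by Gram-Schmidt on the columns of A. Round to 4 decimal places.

v_1 = (-2, 1); ‖v_1‖ = 2.2361, so q_1 = (-0.8944, 0.4472).
q_1·v_2 = (-0.8944)·0 + 0.4472·3 = 1.3416.
u_2 = v_2 − 1.3416·q_1 = (1.2000, 2.4000).
‖u_2‖ = 2.6833, so q_2 = (0.4472, 0.8944).

q_2 = (0.4472, 0.8944)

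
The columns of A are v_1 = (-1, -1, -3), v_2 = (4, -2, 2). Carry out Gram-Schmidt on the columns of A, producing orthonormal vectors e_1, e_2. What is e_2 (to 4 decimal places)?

v_1 = (-1, -1, -3); ‖v_1‖ = 3.3166, so e_1 = (-0.3015, -0.3015, -0.9045).
e_1·v_2 = (-0.3015)·4 + (-0.3015)·(-2) + (-0.9045)·2 = -2.4121.
u_2 = v_2 + 2.4121·e_1 = (3.2727, -2.7273, -0.1818).
‖u_2‖ = 4.2640, so e_2 = (0.7675, -0.6396, -0.0426).

e_2 = (0.7675, -0.6396, -0.0426)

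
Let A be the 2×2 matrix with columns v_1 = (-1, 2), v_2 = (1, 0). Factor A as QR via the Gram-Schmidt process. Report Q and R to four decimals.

Q = [[-0.4472, 0.8944], [0.8944, 0.4472]], R = [[2.2361, -0.4472], [0.0000, 0.8944]]

v_1 = (-1, 2); ‖v_1‖ = 2.2361, so q_1 = (-0.4472, 0.8944).
q_1·v_2 = (-0.4472)·1 + 0.8944·0 = -0.4472.
u_2 = v_2 + 0.4472·q_1 = (0.8000, 0.4000).
‖u_2‖ = 0.8944, so q_2 = (0.8944, 0.4472).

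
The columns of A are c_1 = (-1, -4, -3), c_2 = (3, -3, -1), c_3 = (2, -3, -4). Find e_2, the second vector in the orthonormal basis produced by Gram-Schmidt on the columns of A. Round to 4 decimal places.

e_2 = (0.9435, -0.3145, 0.1048)

c_1 = (-1, -4, -3); ‖c_1‖ = 5.0990, so e_1 = (-0.1961, -0.7845, -0.5883).
e_1·c_2 = (-0.1961)·3 + (-0.7845)·(-3) + (-0.5883)·(-1) = 2.3534.
u_2 = c_2 − 2.3534·e_1 = (3.4615, -1.1538, 0.3846).
‖u_2‖ = 3.6690, so e_2 = (0.9435, -0.3145, 0.1048).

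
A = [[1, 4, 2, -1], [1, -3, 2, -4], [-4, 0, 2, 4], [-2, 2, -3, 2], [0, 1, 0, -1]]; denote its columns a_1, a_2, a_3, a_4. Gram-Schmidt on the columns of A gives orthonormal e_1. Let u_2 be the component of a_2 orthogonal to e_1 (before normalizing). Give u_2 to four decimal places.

a_1 = (1, 1, -4, -2, 0); ‖a_1‖ = 4.6904, so e_1 = (0.2132, 0.2132, -0.8528, -0.4264, 0.0000).
e_1·a_2 = 0.2132·4 + 0.2132·(-3) + (-0.8528)·0 + (-0.4264)·2 + 0.0000·1 = -0.6396.
u_2 = a_2 + 0.6396·e_1 = (4.1364, -2.8636, -0.5455, 1.7273, 1.0000).

u_2 = (4.1364, -2.8636, -0.5455, 1.7273, 1.0000)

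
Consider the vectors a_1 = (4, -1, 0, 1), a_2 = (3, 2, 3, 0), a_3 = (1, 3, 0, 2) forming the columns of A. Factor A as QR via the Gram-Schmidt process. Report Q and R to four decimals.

e_1 = a_1/‖a_1‖ = (4, -1, 0, 1)/4.2426 = (0.9428, -0.2357, 0.0000, 0.2357).
r_{12} = e_1·a_2 = 2.3570.
u_2 = a_2 − 2.3570·e_1 = (0.7778, 2.5556, 3.0000, -0.5556).
‖u_2‖ = 4.0552, so e_2 = (0.1918, 0.6302, 0.7398, -0.1370).
r_{13} = e_1·a_3 = 0.7071; r_{23} = e_2·a_3 = 1.8084.
u_3 = a_3 − 0.7071·e_1 − 1.8084·e_2 = (-0.0135, 2.0270, -1.3378, 2.0811).
‖u_3‖ = 3.1984, so e_3 = (-0.0042, 0.6338, -0.4183, 0.6507).

Q = [[0.9428, 0.1918, -0.0042], [-0.2357, 0.6302, 0.6338], [0.0000, 0.7398, -0.4183], [0.2357, -0.1370, 0.6507]], R = [[4.2426, 2.3570, 0.7071], [0.0000, 4.0552, 1.8084], [0.0000, 0.0000, 3.1984]]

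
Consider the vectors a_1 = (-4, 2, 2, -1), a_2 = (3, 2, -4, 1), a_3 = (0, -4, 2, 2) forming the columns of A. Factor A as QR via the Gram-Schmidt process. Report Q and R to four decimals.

a_1 = (-4, 2, 2, -1); ‖a_1‖ = 5.0000, so q_1 = (-0.8000, 0.4000, 0.4000, -0.2000).
q_1·a_2 = (-0.8000)·3 + 0.4000·2 + 0.4000·(-4) + (-0.2000)·1 = -3.4000.
u_2 = a_2 + 3.4000·q_1 = (0.2800, 3.3600, -2.6400, 0.3200).
‖u_2‖ = 4.2942, so q_2 = (0.0652, 0.7825, -0.6148, 0.0745).
q_1·a_3 = (-0.8000)·0 + 0.4000·(-4) + 0.4000·2 + (-0.2000)·2 = -1.2000; q_2·a_3 = 0.0652·0 + 0.7825·(-4) + (-0.6148)·2 + 0.0745·2 = -4.2103.
u_3 = a_3 + 1.2000·q_1 + 4.2103·q_2 = (-0.6855, -0.2256, -0.1085, 2.0738).
‖u_3‖ = 2.1984, so q_3 = (-0.3118, -0.1026, -0.0493, 0.9433).

Q = [[-0.8000, 0.0652, -0.3118], [0.4000, 0.7825, -0.1026], [0.4000, -0.6148, -0.0493], [-0.2000, 0.0745, 0.9433]], R = [[5.0000, -3.4000, -1.2000], [0.0000, 4.2942, -4.2103], [0.0000, 0.0000, 2.1984]]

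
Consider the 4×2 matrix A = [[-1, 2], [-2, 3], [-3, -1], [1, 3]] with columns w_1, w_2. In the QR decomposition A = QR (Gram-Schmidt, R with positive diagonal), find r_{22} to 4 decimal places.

r_{22} = 4.7679

e_1 = w_1/‖w_1‖ = (-1, -2, -3, 1)/3.8730 = (-0.2582, -0.5164, -0.7746, 0.2582).
r_{12} = e_1·w_2 = -0.5164.
u_2 = w_2 + 0.5164·e_1 = (1.8667, 2.7333, -1.4000, 3.1333).
r_{22} = ‖u_2‖ = 4.7679.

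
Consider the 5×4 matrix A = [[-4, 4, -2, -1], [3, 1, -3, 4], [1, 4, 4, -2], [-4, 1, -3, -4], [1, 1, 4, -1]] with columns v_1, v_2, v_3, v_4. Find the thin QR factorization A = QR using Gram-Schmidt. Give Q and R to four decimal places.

v_1 = (-4, 3, 1, -4, 1); ‖v_1‖ = 6.5574, so e_1 = (-0.6100, 0.4575, 0.1525, -0.6100, 0.1525).
e_1·v_2 = (-0.6100)·4 + 0.4575·1 + 0.1525·4 + (-0.6100)·1 + 0.1525·1 = -1.8300.
u_2 = v_2 + 1.8300·e_1 = (2.8837, 1.8372, 4.2791, -0.1163, 1.2791).
‖u_2‖ = 5.6259, so e_2 = (0.5126, 0.3266, 0.7606, -0.0207, 0.2274).
e_1·v_3 = (-0.6100)·(-2) + 0.4575·(-3) + 0.1525·4 + (-0.6100)·(-3) + 0.1525·4 = 2.8975; e_2·v_3 = 0.5126·(-2) + 0.3266·(-3) + 0.7606·4 + (-0.0207)·(-3) + 0.2274·4 = 2.0090.
u_3 = v_3 − 2.8975·e_1 − 2.0090·e_2 = (-1.2623, -4.9816, 2.0301, -1.1910, 3.1014).
‖u_3‖ = 6.4474, so e_3 = (-0.1958, -0.7727, 0.3149, -0.1847, 0.4810).
e_1·v_4 = (-0.6100)·(-1) + 0.4575·4 + 0.1525·(-2) + (-0.6100)·(-4) + 0.1525·(-1) = 4.4225; e_2·v_4 = 0.5126·(-1) + 0.3266·4 + 0.7606·(-2) + (-0.0207)·(-4) + 0.2274·(-1) = -0.8722; e_3·v_4 = (-0.1958)·(-1) + (-0.7727)·4 + 0.3149·(-2) + (-0.1847)·(-4) + 0.4810·(-1) = -3.2667.
u_4 = v_4 − 4.4225·e_1 + 0.8722·e_2 + 3.2667·e_3 = (1.5052, -0.2625, -0.9824, -1.9238, 0.0953).
‖u_4‖ = 2.6476, so e_4 = (0.5685, -0.0991, -0.3711, -0.7266, 0.0360).

Q = [[-0.6100, 0.5126, -0.1958, 0.5685], [0.4575, 0.3266, -0.7727, -0.0991], [0.1525, 0.7606, 0.3149, -0.3711], [-0.6100, -0.0207, -0.1847, -0.7266], [0.1525, 0.2274, 0.4810, 0.0360]], R = [[6.5574, -1.8300, 2.8975, 4.4225], [0.0000, 5.6259, 2.0090, -0.8722], [0.0000, 0.0000, 6.4474, -3.2667], [0.0000, 0.0000, 0.0000, 2.6476]]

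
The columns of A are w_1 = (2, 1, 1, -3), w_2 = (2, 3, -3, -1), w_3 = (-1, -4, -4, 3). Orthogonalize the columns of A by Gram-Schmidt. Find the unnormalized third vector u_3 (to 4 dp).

u_3 = (1.3243, -3.2297, -2.0541, -0.8784)

w_1 = (2, 1, 1, -3); ‖w_1‖ = 3.8730, so e_1 = (0.5164, 0.2582, 0.2582, -0.7746).
e_1·w_2 = 0.5164·2 + 0.2582·3 + 0.2582·(-3) + (-0.7746)·(-1) = 1.8074.
u_2 = w_2 − 1.8074·e_1 = (1.0667, 2.5333, -3.4667, 0.4000).
‖u_2‖ = 4.4422, so e_2 = (0.2401, 0.5703, -0.7804, 0.0900).
e_1·w_3 = 0.5164·(-1) + 0.2582·(-4) + 0.2582·(-4) + (-0.7746)·3 = -4.9058; e_2·w_3 = 0.2401·(-1) + 0.5703·(-4) + (-0.7804)·(-4) + 0.0900·3 = 0.8704.
u_3 = w_3 + 4.9058·e_1 − 0.8704·e_2 = (1.3243, -3.2297, -2.0541, -0.8784).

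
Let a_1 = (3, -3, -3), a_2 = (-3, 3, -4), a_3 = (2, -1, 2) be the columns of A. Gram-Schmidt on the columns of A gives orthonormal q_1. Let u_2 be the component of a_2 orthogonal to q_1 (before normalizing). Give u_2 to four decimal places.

u_2 = (-2.3333, 2.3333, -4.6667)

a_1 = (3, -3, -3); ‖a_1‖ = 5.1962, so q_1 = (0.5774, -0.5774, -0.5774).
q_1·a_2 = 0.5774·(-3) + (-0.5774)·3 + (-0.5774)·(-4) = -1.1547.
u_2 = a_2 + 1.1547·q_1 = (-2.3333, 2.3333, -4.6667).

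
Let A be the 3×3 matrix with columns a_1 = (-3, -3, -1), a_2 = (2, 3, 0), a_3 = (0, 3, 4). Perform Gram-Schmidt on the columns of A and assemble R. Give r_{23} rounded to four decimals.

r_{23} = -1.1739

e_1 = a_1/‖a_1‖ = (-3, -3, -1)/4.3589 = (-0.6882, -0.6882, -0.2294).
r_{12} = e_1·a_2 = -3.4412.
u_2 = a_2 + 3.4412·e_1 = (-0.3684, 0.6316, -0.7895).
‖u_2‖ = 1.0761, so e_2 = (-0.3424, 0.5869, -0.7337).
r_{23} = e_2·a_3 = -1.1739.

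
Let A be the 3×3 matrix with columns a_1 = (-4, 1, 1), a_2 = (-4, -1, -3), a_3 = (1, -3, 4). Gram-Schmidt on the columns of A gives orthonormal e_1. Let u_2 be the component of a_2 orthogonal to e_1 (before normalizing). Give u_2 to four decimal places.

a_1 = (-4, 1, 1); ‖a_1‖ = 4.2426, so e_1 = (-0.9428, 0.2357, 0.2357).
e_1·a_2 = (-0.9428)·(-4) + 0.2357·(-1) + 0.2357·(-3) = 2.8284.
u_2 = a_2 − 2.8284·e_1 = (-1.3333, -1.6667, -3.6667).

u_2 = (-1.3333, -1.6667, -3.6667)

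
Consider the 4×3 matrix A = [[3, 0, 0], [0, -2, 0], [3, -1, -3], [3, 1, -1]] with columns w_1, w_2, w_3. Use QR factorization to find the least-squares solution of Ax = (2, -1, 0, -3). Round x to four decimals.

w_1 = (3, 0, 3, 3); ‖w_1‖ = 5.1962, so q_1 = (0.5774, 0.0000, 0.5774, 0.5774).
q_1·w_2 = 0.5774·0 + 0.0000·(-2) + 0.5774·(-1) + 0.5774·1 = 0.0000.
u_2 = w_2 + 0.0000·q_1 = (0.0000, -2.0000, -1.0000, 1.0000).
‖u_2‖ = 2.4495, so q_2 = (0.0000, -0.8165, -0.4082, 0.4082).
q_1·w_3 = 0.5774·0 + 0.0000·0 + 0.5774·(-3) + 0.5774·(-1) = -2.3094; q_2·w_3 = 0.0000·0 + (-0.8165)·0 + (-0.4082)·(-3) + 0.4082·(-1) = 0.8165.
u_3 = w_3 + 2.3094·q_1 − 0.8165·q_2 = (1.3333, 0.6667, -1.3333, 0.0000).
‖u_3‖ = 2.0000, so q_3 = (0.6667, 0.3333, -0.6667, 0.0000).
Qᵀb = (-0.5774, -0.4082, 1.0000).
Back-substitute: x_3 = 1.0000/2.0000 = 0.5000.
x_2 = (-0.4082 − 0.8165·0.5000)/2.4495 = -0.3333.
x_1 = (-0.5774 + 0.0000·(-0.3333) + 2.3094·0.5000)/5.1962 = 0.1111.

x = (0.1111, -0.3333, 0.5000)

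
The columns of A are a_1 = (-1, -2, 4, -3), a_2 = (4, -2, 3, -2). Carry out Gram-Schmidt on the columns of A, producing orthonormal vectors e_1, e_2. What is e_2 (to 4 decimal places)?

a_1 = (-1, -2, 4, -3); ‖a_1‖ = 5.4772, so e_1 = (-0.1826, -0.3651, 0.7303, -0.5477).
e_1·a_2 = (-0.1826)·4 + (-0.3651)·(-2) + 0.7303·3 + (-0.5477)·(-2) = 3.2863.
u_2 = a_2 − 3.2863·e_1 = (4.6000, -0.8000, 0.6000, -0.2000).
‖u_2‖ = 4.7117, so e_2 = (0.9763, -0.1698, 0.1273, -0.0424).

e_2 = (0.9763, -0.1698, 0.1273, -0.0424)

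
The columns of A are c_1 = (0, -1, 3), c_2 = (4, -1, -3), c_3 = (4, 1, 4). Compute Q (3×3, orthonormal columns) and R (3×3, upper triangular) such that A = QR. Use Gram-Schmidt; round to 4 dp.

Q = [[0.0000, 0.9035, 0.4286], [-0.3162, -0.4066, 0.8571], [0.9487, -0.1355, 0.2857]], R = [[3.1623, -2.5298, 3.4785], [0.0000, 4.4272, 2.6653], [0.0000, 0.0000, 3.7143]]

c_1 = (0, -1, 3); ‖c_1‖ = 3.1623, so q_1 = (0.0000, -0.3162, 0.9487).
q_1·c_2 = 0.0000·4 + (-0.3162)·(-1) + 0.9487·(-3) = -2.5298.
u_2 = c_2 + 2.5298·q_1 = (4.0000, -1.8000, -0.6000).
‖u_2‖ = 4.4272, so q_2 = (0.9035, -0.4066, -0.1355).
q_1·c_3 = 0.0000·4 + (-0.3162)·1 + 0.9487·4 = 3.4785; q_2·c_3 = 0.9035·4 + (-0.4066)·1 + (-0.1355)·4 = 2.6653.
u_3 = c_3 − 3.4785·q_1 − 2.6653·q_2 = (1.5918, 3.1837, 1.0612).
‖u_3‖ = 3.7143, so q_3 = (0.4286, 0.8571, 0.2857).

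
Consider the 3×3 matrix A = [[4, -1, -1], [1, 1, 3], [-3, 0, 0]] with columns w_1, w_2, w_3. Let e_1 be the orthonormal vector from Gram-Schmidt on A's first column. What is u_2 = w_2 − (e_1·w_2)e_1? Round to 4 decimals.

e_1 = w_1/‖w_1‖ = (4, 1, -3)/5.0990 = (0.7845, 0.1961, -0.5883).
r_{12} = e_1·w_2 = -0.5883.
u_2 = w_2 + 0.5883·e_1 = (-0.5385, 1.1154, -0.3462).

u_2 = (-0.5385, 1.1154, -0.3462)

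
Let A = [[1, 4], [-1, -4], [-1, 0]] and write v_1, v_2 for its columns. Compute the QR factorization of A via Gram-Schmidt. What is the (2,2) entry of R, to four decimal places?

v_1 = (1, -1, -1); ‖v_1‖ = 1.7321, so e_1 = (0.5774, -0.5774, -0.5774).
e_1·v_2 = 0.5774·4 + (-0.5774)·(-4) + (-0.5774)·0 = 4.6188.
u_2 = v_2 − 4.6188·e_1 = (1.3333, -1.3333, 2.6667).
r_{22} = ‖u_2‖ = 3.2660.

r_{22} = 3.2660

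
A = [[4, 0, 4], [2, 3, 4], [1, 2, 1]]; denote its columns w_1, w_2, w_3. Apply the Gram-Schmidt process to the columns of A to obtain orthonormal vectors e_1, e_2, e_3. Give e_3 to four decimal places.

e_3 = (-0.0692, 0.5534, -0.8301)

w_1 = (4, 2, 1); ‖w_1‖ = 4.5826, so e_1 = (0.8729, 0.4364, 0.2182).
e_1·w_2 = 0.8729·0 + 0.4364·3 + 0.2182·2 = 1.7457.
u_2 = w_2 − 1.7457·e_1 = (-1.5238, 2.2381, 1.6190).
‖u_2‖ = 3.1547, so e_2 = (-0.4830, 0.7094, 0.5132).
e_1·w_3 = 0.8729·4 + 0.4364·4 + 0.2182·1 = 5.4554; e_2·w_3 = (-0.4830)·4 + 0.7094·4 + 0.5132·1 = 1.4189.
u_3 = w_3 − 5.4554·e_1 − 1.4189·e_2 = (-0.0766, 0.6124, -0.9187).
‖u_3‖ = 1.1067, so e_3 = (-0.0692, 0.5534, -0.8301).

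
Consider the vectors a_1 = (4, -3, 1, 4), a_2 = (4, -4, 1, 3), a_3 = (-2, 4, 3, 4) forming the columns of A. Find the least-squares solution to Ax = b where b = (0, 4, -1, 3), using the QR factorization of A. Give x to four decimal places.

x = (4.5714, -4.7143, -0.2857)

a_1 = (4, -3, 1, 4); ‖a_1‖ = 6.4807, so e_1 = (0.6172, -0.4629, 0.1543, 0.6172).
e_1·a_2 = 0.6172·4 + (-0.4629)·(-4) + 0.1543·1 + 0.6172·3 = 6.3264.
u_2 = a_2 − 6.3264·e_1 = (0.0952, -1.0714, 0.0238, -0.9048).
‖u_2‖ = 1.4058, so e_2 = (0.0677, -0.7622, 0.0169, -0.6436).
e_1·a_3 = 0.6172·(-2) + (-0.4629)·4 + 0.1543·3 + 0.6172·4 = -0.1543; e_2·a_3 = 0.0677·(-2) + (-0.7622)·4 + 0.0169·3 + (-0.6436)·4 = -5.7078.
u_3 = a_3 + 0.1543·e_1 + 5.7078·e_2 = (-1.5181, -0.4217, 3.1205, 0.4217).
‖u_3‖ = 3.5210, so e_3 = (-0.4311, -0.1198, 0.8862, 0.1198).
Qᵀb = (-0.1543, -4.9964, -1.0060).
Back-substitute: x_3 = -1.0060/3.5210 = -0.2857.
x_2 = (-4.9964 + 5.7078·(-0.2857))/1.4058 = -4.7143.
x_1 = (-0.1543 − 6.3264·(-4.7143) + 0.1543·(-0.2857))/6.4807 = 4.5714.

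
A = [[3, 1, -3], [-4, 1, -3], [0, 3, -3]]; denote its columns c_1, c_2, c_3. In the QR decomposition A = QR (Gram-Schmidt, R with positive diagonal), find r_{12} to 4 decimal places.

c_1 = (3, -4, 0); ‖c_1‖ = 5.0000, so e_1 = (0.6000, -0.8000, 0.0000).
r_{12} = e_1·c_2 = -0.2000.

r_{12} = -0.2000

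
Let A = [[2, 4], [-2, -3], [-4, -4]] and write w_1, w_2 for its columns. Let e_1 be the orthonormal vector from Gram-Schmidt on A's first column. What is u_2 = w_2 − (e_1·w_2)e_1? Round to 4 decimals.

e_1 = w_1/‖w_1‖ = (2, -2, -4)/4.8990 = (0.4082, -0.4082, -0.8165).
r_{12} = e_1·w_2 = 6.1237.
u_2 = w_2 − 6.1237·e_1 = (1.5000, -0.5000, 1.0000).

u_2 = (1.5000, -0.5000, 1.0000)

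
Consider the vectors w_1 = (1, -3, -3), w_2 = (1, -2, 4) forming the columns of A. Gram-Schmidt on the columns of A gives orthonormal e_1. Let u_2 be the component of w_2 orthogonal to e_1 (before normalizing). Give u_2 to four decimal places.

u_2 = (1.2632, -2.7895, 3.2105)

w_1 = (1, -3, -3); ‖w_1‖ = 4.3589, so e_1 = (0.2294, -0.6882, -0.6882).
e_1·w_2 = 0.2294·1 + (-0.6882)·(-2) + (-0.6882)·4 = -1.1471.
u_2 = w_2 + 1.1471·e_1 = (1.2632, -2.7895, 3.2105).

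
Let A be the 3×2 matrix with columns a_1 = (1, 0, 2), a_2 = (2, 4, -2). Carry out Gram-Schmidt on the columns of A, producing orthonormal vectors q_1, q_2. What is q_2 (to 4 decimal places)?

a_1 = (1, 0, 2); ‖a_1‖ = 2.2361, so q_1 = (0.4472, 0.0000, 0.8944).
q_1·a_2 = 0.4472·2 + 0.0000·4 + 0.8944·(-2) = -0.8944.
u_2 = a_2 + 0.8944·q_1 = (2.4000, 4.0000, -1.2000).
‖u_2‖ = 4.8166, so q_2 = (0.4983, 0.8305, -0.2491).

q_2 = (0.4983, 0.8305, -0.2491)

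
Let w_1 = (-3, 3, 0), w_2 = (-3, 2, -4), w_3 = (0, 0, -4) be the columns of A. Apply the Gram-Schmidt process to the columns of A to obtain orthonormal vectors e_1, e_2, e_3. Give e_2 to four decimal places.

w_1 = (-3, 3, 0); ‖w_1‖ = 4.2426, so e_1 = (-0.7071, 0.7071, 0.0000).
e_1·w_2 = (-0.7071)·(-3) + 0.7071·2 + 0.0000·(-4) = 3.5355.
u_2 = w_2 − 3.5355·e_1 = (-0.5000, -0.5000, -4.0000).
‖u_2‖ = 4.0620, so e_2 = (-0.1231, -0.1231, -0.9847).

e_2 = (-0.1231, -0.1231, -0.9847)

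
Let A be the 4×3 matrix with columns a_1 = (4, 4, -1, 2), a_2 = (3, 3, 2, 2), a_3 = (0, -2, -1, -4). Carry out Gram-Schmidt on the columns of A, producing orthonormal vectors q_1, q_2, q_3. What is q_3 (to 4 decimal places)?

q_3 = (0.5277, -0.0736, 0.1514, -0.8326)

a_1 = (4, 4, -1, 2); ‖a_1‖ = 6.0828, so q_1 = (0.6576, 0.6576, -0.1644, 0.3288).
q_1·a_2 = 0.6576·3 + 0.6576·3 + (-0.1644)·2 + 0.3288·2 = 4.2744.
u_2 = a_2 − 4.2744·q_1 = (0.1892, 0.1892, 2.7027, 0.5946).
‖u_2‖ = 2.7802, so q_2 = (0.0680, 0.0680, 0.9721, 0.2139).
q_1·a_3 = 0.6576·0 + 0.6576·(-2) + (-0.1644)·(-1) + 0.3288·(-4) = -2.4660; q_2·a_3 = 0.0680·0 + 0.0680·(-2) + 0.9721·(-1) + 0.2139·(-4) = -1.9637.
u_3 = a_3 + 2.4660·q_1 + 1.9637·q_2 = (1.7552, -0.2448, 0.5035, -2.7692).
‖u_3‖ = 3.3261, so q_3 = (0.5277, -0.0736, 0.1514, -0.8326).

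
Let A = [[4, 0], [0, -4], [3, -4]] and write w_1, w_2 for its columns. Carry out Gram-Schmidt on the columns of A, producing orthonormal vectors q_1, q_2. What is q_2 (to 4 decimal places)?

q_2 = (0.3748, -0.7809, -0.4998)

w_1 = (4, 0, 3); ‖w_1‖ = 5.0000, so q_1 = (0.8000, 0.0000, 0.6000).
q_1·w_2 = 0.8000·0 + 0.0000·(-4) + 0.6000·(-4) = -2.4000.
u_2 = w_2 + 2.4000·q_1 = (1.9200, -4.0000, -2.5600).
‖u_2‖ = 5.1225, so q_2 = (0.3748, -0.7809, -0.4998).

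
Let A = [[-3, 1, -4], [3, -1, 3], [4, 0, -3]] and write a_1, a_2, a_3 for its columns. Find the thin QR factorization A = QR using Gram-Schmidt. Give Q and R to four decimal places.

a_1 = (-3, 3, 4); ‖a_1‖ = 5.8310, so q_1 = (-0.5145, 0.5145, 0.6860).
q_1·a_2 = (-0.5145)·1 + 0.5145·(-1) + 0.6860·0 = -1.0290.
u_2 = a_2 + 1.0290·q_1 = (0.4706, -0.4706, 0.7059).
‖u_2‖ = 0.9701, so q_2 = (0.4851, -0.4851, 0.7276).
q_1·a_3 = (-0.5145)·(-4) + 0.5145·3 + 0.6860·(-3) = 1.5435; q_2·a_3 = 0.4851·(-4) + (-0.4851)·3 + 0.7276·(-3) = -5.5783.
u_3 = a_3 − 1.5435·q_1 + 5.5783·q_2 = (-0.5000, -0.5000, 0.0000).
‖u_3‖ = 0.7071, so q_3 = (-0.7071, -0.7071, 0.0000).

Q = [[-0.5145, 0.4851, -0.7071], [0.5145, -0.4851, -0.7071], [0.6860, 0.7276, 0.0000]], R = [[5.8310, -1.0290, 1.5435], [0.0000, 0.9701, -5.5783], [0.0000, 0.0000, 0.7071]]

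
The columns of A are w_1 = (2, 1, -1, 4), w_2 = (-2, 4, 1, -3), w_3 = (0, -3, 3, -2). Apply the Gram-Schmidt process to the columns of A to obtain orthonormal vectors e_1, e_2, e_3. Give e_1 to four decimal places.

e_1 = w_1/‖w_1‖ = (2, 1, -1, 4)/4.6904 = (0.4264, 0.2132, -0.2132, 0.8528).

e_1 = (0.4264, 0.2132, -0.2132, 0.8528)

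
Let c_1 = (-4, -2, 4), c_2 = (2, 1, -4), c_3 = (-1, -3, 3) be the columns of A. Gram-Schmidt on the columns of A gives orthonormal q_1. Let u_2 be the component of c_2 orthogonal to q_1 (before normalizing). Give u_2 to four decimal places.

c_1 = (-4, -2, 4); ‖c_1‖ = 6.0000, so q_1 = (-0.6667, -0.3333, 0.6667).
q_1·c_2 = (-0.6667)·2 + (-0.3333)·1 + 0.6667·(-4) = -4.3333.
u_2 = c_2 + 4.3333·q_1 = (-0.8889, -0.4444, -1.1111).

u_2 = (-0.8889, -0.4444, -1.1111)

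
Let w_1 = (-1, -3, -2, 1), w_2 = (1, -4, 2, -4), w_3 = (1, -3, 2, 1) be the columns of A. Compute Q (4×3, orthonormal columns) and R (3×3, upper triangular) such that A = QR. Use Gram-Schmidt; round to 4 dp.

e_1 = w_1/‖w_1‖ = (-1, -3, -2, 1)/3.8730 = (-0.2582, -0.7746, -0.5164, 0.2582).
r_{12} = e_1·w_2 = 0.7746.
u_2 = w_2 − 0.7746·e_1 = (1.2000, -3.4000, 2.4000, -4.2000).
‖u_2‖ = 6.0332, so e_2 = (0.1989, -0.5635, 0.3978, -0.6961).
r_{13} = e_1·w_3 = 1.2910; r_{23} = e_2·w_3 = 1.9890.
u_3 = w_3 − 1.2910·e_1 − 1.9890·e_2 = (0.9377, -0.8791, 1.8755, 2.0513).
‖u_3‖ = 3.0622, so e_3 = (0.3062, -0.2871, 0.6124, 0.6699).

Q = [[-0.2582, 0.1989, 0.3062], [-0.7746, -0.5635, -0.2871], [-0.5164, 0.3978, 0.6124], [0.2582, -0.6961, 0.6699]], R = [[3.8730, 0.7746, 1.2910], [0.0000, 6.0332, 1.9890], [0.0000, 0.0000, 3.0622]]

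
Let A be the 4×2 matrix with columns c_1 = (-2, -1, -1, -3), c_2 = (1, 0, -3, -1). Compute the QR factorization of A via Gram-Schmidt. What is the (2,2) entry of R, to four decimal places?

c_1 = (-2, -1, -1, -3); ‖c_1‖ = 3.8730, so e_1 = (-0.5164, -0.2582, -0.2582, -0.7746).
e_1·c_2 = (-0.5164)·1 + (-0.2582)·0 + (-0.2582)·(-3) + (-0.7746)·(-1) = 1.0328.
u_2 = c_2 − 1.0328·e_1 = (1.5333, 0.2667, -2.7333, -0.2000).
r_{22} = ‖u_2‖ = 3.1517.

r_{22} = 3.1517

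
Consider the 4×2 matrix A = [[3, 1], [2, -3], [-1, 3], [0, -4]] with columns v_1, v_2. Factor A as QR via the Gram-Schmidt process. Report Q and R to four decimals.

v_1 = (3, 2, -1, 0); ‖v_1‖ = 3.7417, so q_1 = (0.8018, 0.5345, -0.2673, 0.0000).
q_1·v_2 = 0.8018·1 + 0.5345·(-3) + (-0.2673)·3 + 0.0000·(-4) = -1.6036.
u_2 = v_2 + 1.6036·q_1 = (2.2857, -2.1429, 2.5714, -4.0000).
‖u_2‖ = 5.6946, so q_2 = (0.4014, -0.3763, 0.4516, -0.7024).

Q = [[0.8018, 0.4014], [0.5345, -0.3763], [-0.2673, 0.4516], [0.0000, -0.7024]], R = [[3.7417, -1.6036], [0.0000, 5.6946]]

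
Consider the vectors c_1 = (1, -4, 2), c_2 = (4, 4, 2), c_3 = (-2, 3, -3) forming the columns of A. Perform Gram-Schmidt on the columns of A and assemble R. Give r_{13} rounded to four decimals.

c_1 = (1, -4, 2); ‖c_1‖ = 4.5826, so e_1 = (0.2182, -0.8729, 0.4364).
r_{13} = e_1·c_3 = -4.3644.

r_{13} = -4.3644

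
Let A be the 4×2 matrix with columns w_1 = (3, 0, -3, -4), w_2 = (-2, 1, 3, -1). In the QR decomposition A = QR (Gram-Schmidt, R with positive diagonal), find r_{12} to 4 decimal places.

r_{12} = -1.8865

w_1 = (3, 0, -3, -4); ‖w_1‖ = 5.8310, so e_1 = (0.5145, 0.0000, -0.5145, -0.6860).
r_{12} = e_1·w_2 = -1.8865.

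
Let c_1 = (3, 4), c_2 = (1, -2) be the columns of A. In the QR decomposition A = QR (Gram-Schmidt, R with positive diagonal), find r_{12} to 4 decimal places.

r_{12} = -1.0000

c_1 = (3, 4); ‖c_1‖ = 5.0000, so e_1 = (0.6000, 0.8000).
r_{12} = e_1·c_2 = -1.0000.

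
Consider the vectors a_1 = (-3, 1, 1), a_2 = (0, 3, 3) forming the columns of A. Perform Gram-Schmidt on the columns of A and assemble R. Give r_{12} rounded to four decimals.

a_1 = (-3, 1, 1); ‖a_1‖ = 3.3166, so e_1 = (-0.9045, 0.3015, 0.3015).
r_{12} = e_1·a_2 = 1.8091.

r_{12} = 1.8091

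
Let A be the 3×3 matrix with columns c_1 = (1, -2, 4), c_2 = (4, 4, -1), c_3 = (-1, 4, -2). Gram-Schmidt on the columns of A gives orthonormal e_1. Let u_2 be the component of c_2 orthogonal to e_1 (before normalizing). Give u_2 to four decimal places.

u_2 = (4.3810, 3.2381, 0.5238)

c_1 = (1, -2, 4); ‖c_1‖ = 4.5826, so e_1 = (0.2182, -0.4364, 0.8729).
e_1·c_2 = 0.2182·4 + (-0.4364)·4 + 0.8729·(-1) = -1.7457.
u_2 = c_2 + 1.7457·e_1 = (4.3810, 3.2381, 0.5238).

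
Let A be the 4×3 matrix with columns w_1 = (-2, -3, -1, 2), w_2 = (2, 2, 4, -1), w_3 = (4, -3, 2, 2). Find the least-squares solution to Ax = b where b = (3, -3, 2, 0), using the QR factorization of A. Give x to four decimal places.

x = (0.0240, 0.1015, 0.7308)

q_1 = w_1/‖w_1‖ = (-2, -3, -1, 2)/4.2426 = (-0.4714, -0.7071, -0.2357, 0.4714).
r_{12} = q_1·w_2 = -3.7712.
u_2 = w_2 + 3.7712·q_1 = (0.2222, -0.6667, 3.1111, 0.7778).
‖u_2‖ = 3.2830, so q_2 = (0.0677, -0.2031, 0.9477, 0.2369).
r_{13} = q_1·w_3 = 0.7071; r_{23} = q_2·w_3 = 3.2491.
u_3 = w_3 − 0.7071·q_1 − 3.2491·q_2 = (4.1134, -1.8402, -0.9124, 0.8969).
‖u_3‖ = 4.6844, so q_3 = (0.8781, -0.3928, -0.1948, 0.1915).
Qᵀb = (0.2357, 2.7076, 3.4233).
Back-substitute: x_3 = 3.4233/4.6844 = 0.7308.
x_2 = (2.7076 − 3.2491·0.7308)/3.2830 = 0.1015.
x_1 = (0.2357 + 3.7712·0.1015 − 0.7071·0.7308)/4.2426 = 0.0240.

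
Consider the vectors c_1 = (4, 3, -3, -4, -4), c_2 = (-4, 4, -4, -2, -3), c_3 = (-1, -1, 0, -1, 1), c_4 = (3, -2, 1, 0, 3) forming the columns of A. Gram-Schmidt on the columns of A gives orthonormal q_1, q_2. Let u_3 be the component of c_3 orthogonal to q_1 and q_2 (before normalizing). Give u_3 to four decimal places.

c_1 = (4, 3, -3, -4, -4); ‖c_1‖ = 8.1240, so q_1 = (0.4924, 0.3693, -0.3693, -0.4924, -0.4924).
q_1·c_2 = 0.4924·(-4) + 0.3693·4 + (-0.3693)·(-4) + (-0.4924)·(-2) + (-0.4924)·(-3) = 3.4466.
u_2 = c_2 − 3.4466·q_1 = (-5.6970, 2.7273, -2.7273, -0.3030, -1.3030).
‖u_2‖ = 7.0087, so q_2 = (-0.8128, 0.3891, -0.3891, -0.0432, -0.1859).
q_1·c_3 = 0.4924·(-1) + 0.3693·(-1) + (-0.3693)·0 + (-0.4924)·(-1) + (-0.4924)·1 = -0.8616; q_2·c_3 = (-0.8128)·(-1) + 0.3891·(-1) + (-0.3891)·0 + (-0.0432)·(-1) + (-0.1859)·1 = 0.2810.
u_3 = c_3 + 0.8616·q_1 − 0.2810·q_2 = (-0.3473, -0.7912, -0.2088, -1.4121, 0.6280).

u_3 = (-0.3473, -0.7912, -0.2088, -1.4121, 0.6280)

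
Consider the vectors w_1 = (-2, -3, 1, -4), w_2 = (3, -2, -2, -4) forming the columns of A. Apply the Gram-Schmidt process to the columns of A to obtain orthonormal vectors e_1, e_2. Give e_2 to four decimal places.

w_1 = (-2, -3, 1, -4); ‖w_1‖ = 5.4772, so e_1 = (-0.3651, -0.5477, 0.1826, -0.7303).
e_1·w_2 = (-0.3651)·3 + (-0.5477)·(-2) + 0.1826·(-2) + (-0.7303)·(-4) = 2.5560.
u_2 = w_2 − 2.5560·e_1 = (3.9333, -0.6000, -2.4667, -2.1333).
‖u_2‖ = 5.1446, so e_2 = (0.7646, -0.1166, -0.4795, -0.4147).

e_2 = (0.7646, -0.1166, -0.4795, -0.4147)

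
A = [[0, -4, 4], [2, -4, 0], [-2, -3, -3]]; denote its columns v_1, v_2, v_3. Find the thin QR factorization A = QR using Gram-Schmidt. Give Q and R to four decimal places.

Q = [[0.0000, -0.6285, 0.7778], [0.7071, -0.5500, -0.4444], [-0.7071, -0.5500, -0.4444]], R = [[2.8284, -0.7071, 2.1213], [0.0000, 6.3640, -0.8642], [0.0000, 0.0000, 4.4444]]

v_1 = (0, 2, -2); ‖v_1‖ = 2.8284, so q_1 = (0.0000, 0.7071, -0.7071).
q_1·v_2 = 0.0000·(-4) + 0.7071·(-4) + (-0.7071)·(-3) = -0.7071.
u_2 = v_2 + 0.7071·q_1 = (-4.0000, -3.5000, -3.5000).
‖u_2‖ = 6.3640, so q_2 = (-0.6285, -0.5500, -0.5500).
q_1·v_3 = 0.0000·4 + 0.7071·0 + (-0.7071)·(-3) = 2.1213; q_2·v_3 = (-0.6285)·4 + (-0.5500)·0 + (-0.5500)·(-3) = -0.8642.
u_3 = v_3 − 2.1213·q_1 + 0.8642·q_2 = (3.4568, -1.9753, -1.9753).
‖u_3‖ = 4.4444, so q_3 = (0.7778, -0.4444, -0.4444).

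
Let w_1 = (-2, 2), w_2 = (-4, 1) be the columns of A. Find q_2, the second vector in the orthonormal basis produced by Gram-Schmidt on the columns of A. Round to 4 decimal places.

q_1 = w_1/‖w_1‖ = (-2, 2)/2.8284 = (-0.7071, 0.7071).
r_{12} = q_1·w_2 = 3.5355.
u_2 = w_2 − 3.5355·q_1 = (-1.5000, -1.5000).
‖u_2‖ = 2.1213, so q_2 = (-0.7071, -0.7071).

q_2 = (-0.7071, -0.7071)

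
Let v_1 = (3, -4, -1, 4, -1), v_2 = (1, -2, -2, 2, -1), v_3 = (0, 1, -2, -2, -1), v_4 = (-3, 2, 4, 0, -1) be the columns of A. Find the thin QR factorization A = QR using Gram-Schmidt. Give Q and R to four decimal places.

q_1 = v_1/‖v_1‖ = (3, -4, -1, 4, -1)/6.5574 = (0.4575, -0.6100, -0.1525, 0.6100, -0.1525).
r_{12} = q_1·v_2 = 3.3550.
u_2 = v_2 − 3.3550·q_1 = (-0.5349, 0.0465, -1.4884, -0.0465, -0.4884).
‖u_2‖ = 1.6566, so q_2 = (-0.3229, 0.0281, -0.8985, -0.0281, -0.2948).
r_{13} = q_1·v_3 = -1.3725; r_{23} = q_2·v_3 = 2.1760.
u_3 = v_3 + 1.3725·q_1 − 2.1760·q_2 = (1.3305, 0.1017, -0.2542, -1.1017, -0.5678).
‖u_3‖ = 1.8388, so q_3 = (0.7236, 0.0553, -0.1383, -0.5991, -0.3088).
r_{14} = q_1·v_4 = -3.0500; r_{24} = q_2·v_4 = -2.2743; r_{34} = q_3·v_4 = -2.3043.
u_4 = v_4 + 3.0500·q_1 + 2.2743·q_2 + 2.3043·q_3 = (-0.6717, 0.3308, 1.1729, 0.4160, -2.8471).
‖u_4‖ = 3.1962, so q_4 = (-0.2102, 0.1035, 0.3670, 0.1302, -0.8908).

Q = [[0.4575, -0.3229, 0.7236, -0.2102], [-0.6100, 0.0281, 0.0553, 0.1035], [-0.1525, -0.8985, -0.1383, 0.3670], [0.6100, -0.0281, -0.5991, 0.1302], [-0.1525, -0.2948, -0.3088, -0.8908]], R = [[6.5574, 3.3550, -1.3725, -3.0500], [0.0000, 1.6566, 2.1760, -2.2743], [0.0000, 0.0000, 1.8388, -2.3043], [0.0000, 0.0000, 0.0000, 3.1962]]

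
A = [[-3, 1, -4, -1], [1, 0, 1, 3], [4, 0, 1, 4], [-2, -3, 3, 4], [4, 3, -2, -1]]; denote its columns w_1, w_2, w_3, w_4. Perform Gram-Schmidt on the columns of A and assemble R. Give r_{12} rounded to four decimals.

q_1 = w_1/‖w_1‖ = (-3, 1, 4, -2, 4)/6.7823 = (-0.4423, 0.1474, 0.5898, -0.2949, 0.5898).
r_{12} = q_1·w_2 = 2.2116.

r_{12} = 2.2116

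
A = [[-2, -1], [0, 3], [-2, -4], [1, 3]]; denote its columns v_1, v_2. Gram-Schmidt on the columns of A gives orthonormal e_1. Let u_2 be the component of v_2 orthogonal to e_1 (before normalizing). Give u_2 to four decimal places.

v_1 = (-2, 0, -2, 1); ‖v_1‖ = 3.0000, so e_1 = (-0.6667, 0.0000, -0.6667, 0.3333).
e_1·v_2 = (-0.6667)·(-1) + 0.0000·3 + (-0.6667)·(-4) + 0.3333·3 = 4.3333.
u_2 = v_2 − 4.3333·e_1 = (1.8889, 3.0000, -1.1111, 1.5556).

u_2 = (1.8889, 3.0000, -1.1111, 1.5556)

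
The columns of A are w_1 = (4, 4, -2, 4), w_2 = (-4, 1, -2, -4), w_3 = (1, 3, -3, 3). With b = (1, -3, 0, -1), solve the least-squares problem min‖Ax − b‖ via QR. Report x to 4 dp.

x = (-0.3004, -0.2952, -0.1019)

w_1 = (4, 4, -2, 4); ‖w_1‖ = 7.2111, so e_1 = (0.5547, 0.5547, -0.2774, 0.5547).
e_1·w_2 = 0.5547·(-4) + 0.5547·1 + (-0.2774)·(-2) + 0.5547·(-4) = -3.3282.
u_2 = w_2 + 3.3282·e_1 = (-2.1538, 2.8462, -2.9231, -2.1538).
‖u_2‖ = 5.0915, so e_2 = (-0.4230, 0.5590, -0.5741, -0.4230).
e_1·w_3 = 0.5547·1 + 0.5547·3 + (-0.2774)·(-3) + 0.5547·3 = 4.7150; e_2·w_3 = (-0.4230)·1 + 0.5590·3 + (-0.5741)·(-3) + (-0.4230)·3 = 1.7072.
u_3 = w_3 − 4.7150·e_1 − 1.7072·e_2 = (-0.8932, -0.5697, -0.7122, 1.1068).
‖u_3‖ = 1.6896, so e_3 = (-0.5286, -0.3372, -0.4215, 0.6551).
Qᵀb = (-1.6641, -1.6770, -0.1721).
Back-substitute: x_3 = -0.1721/1.6896 = -0.1019.
x_2 = (-1.6770 − 1.7072·(-0.1019))/5.0915 = -0.2952.
x_1 = (-1.6641 + 3.3282·(-0.2952) − 4.7150·(-0.1019))/7.2111 = -0.3004.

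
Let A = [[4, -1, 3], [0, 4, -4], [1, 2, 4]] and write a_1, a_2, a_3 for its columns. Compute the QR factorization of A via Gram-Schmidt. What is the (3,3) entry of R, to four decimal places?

a_1 = (4, 0, 1); ‖a_1‖ = 4.1231, so q_1 = (0.9701, 0.0000, 0.2425).
q_1·a_2 = 0.9701·(-1) + 0.0000·4 + 0.2425·2 = -0.4851.
u_2 = a_2 + 0.4851·q_1 = (-0.5294, 4.0000, 2.1176).
‖u_2‖ = 4.5568, so q_2 = (-0.1162, 0.8778, 0.4647).
q_1·a_3 = 0.9701·3 + 0.0000·(-4) + 0.2425·4 = 3.8806; q_2·a_3 = (-0.1162)·3 + 0.8778·(-4) + 0.4647·4 = -2.0009.
u_3 = a_3 − 3.8806·q_1 + 2.0009·q_2 = (-0.9972, -2.2436, 3.9887).
r_{33} = ‖u_3‖ = 4.6838.

r_{33} = 4.6838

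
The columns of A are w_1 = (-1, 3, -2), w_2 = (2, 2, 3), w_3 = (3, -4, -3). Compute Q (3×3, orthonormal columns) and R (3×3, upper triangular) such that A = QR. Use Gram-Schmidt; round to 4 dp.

Q = [[-0.2673, 0.4543, 0.8498], [0.8018, 0.5940, -0.0654], [-0.5345, 0.6639, -0.5230]], R = [[3.7417, -0.5345, -2.4054], [0.0000, 4.0883, -3.0051], [0.0000, 0.0000, 4.3799]]

w_1 = (-1, 3, -2); ‖w_1‖ = 3.7417, so e_1 = (-0.2673, 0.8018, -0.5345).
e_1·w_2 = (-0.2673)·2 + 0.8018·2 + (-0.5345)·3 = -0.5345.
u_2 = w_2 + 0.5345·e_1 = (1.8571, 2.4286, 2.7143).
‖u_2‖ = 4.0883, so e_2 = (0.4543, 0.5940, 0.6639).
e_1·w_3 = (-0.2673)·3 + 0.8018·(-4) + (-0.5345)·(-3) = -2.4054; e_2·w_3 = 0.4543·3 + 0.5940·(-4) + 0.6639·(-3) = -3.0051.
u_3 = w_3 + 2.4054·e_1 + 3.0051·e_2 = (3.7222, -0.2863, -2.2906).
‖u_3‖ = 4.3799, so e_3 = (0.8498, -0.0654, -0.5230).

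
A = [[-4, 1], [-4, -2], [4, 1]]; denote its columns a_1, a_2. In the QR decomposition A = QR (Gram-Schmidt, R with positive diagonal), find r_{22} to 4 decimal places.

a_1 = (-4, -4, 4); ‖a_1‖ = 6.9282, so e_1 = (-0.5774, -0.5774, 0.5774).
e_1·a_2 = (-0.5774)·1 + (-0.5774)·(-2) + 0.5774·1 = 1.1547.
u_2 = a_2 − 1.1547·e_1 = (1.6667, -1.3333, 0.3333).
r_{22} = ‖u_2‖ = 2.1602.

r_{22} = 2.1602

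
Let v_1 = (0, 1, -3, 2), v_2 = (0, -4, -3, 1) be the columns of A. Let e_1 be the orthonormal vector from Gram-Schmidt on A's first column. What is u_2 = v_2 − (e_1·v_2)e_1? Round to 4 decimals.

u_2 = (0.0000, -4.5000, -1.5000, 0.0000)

v_1 = (0, 1, -3, 2); ‖v_1‖ = 3.7417, so e_1 = (0.0000, 0.2673, -0.8018, 0.5345).
e_1·v_2 = 0.0000·0 + 0.2673·(-4) + (-0.8018)·(-3) + 0.5345·1 = 1.8708.
u_2 = v_2 − 1.8708·e_1 = (0.0000, -4.5000, -1.5000, 0.0000).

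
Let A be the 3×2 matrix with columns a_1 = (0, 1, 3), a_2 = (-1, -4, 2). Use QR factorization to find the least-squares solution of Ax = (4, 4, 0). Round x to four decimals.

x = (0.6019, -1.0097)

a_1 = (0, 1, 3); ‖a_1‖ = 3.1623, so e_1 = (0.0000, 0.3162, 0.9487).
e_1·a_2 = 0.0000·(-1) + 0.3162·(-4) + 0.9487·2 = 0.6325.
u_2 = a_2 − 0.6325·e_1 = (-1.0000, -4.2000, 1.4000).
‖u_2‖ = 4.5387, so e_2 = (-0.2203, -0.9254, 0.3085).
Qᵀb = (1.2649, -4.5828).
Back-substitute: x_2 = -4.5828/4.5387 = -1.0097.
x_1 = (1.2649 − 0.6325·(-1.0097))/3.1623 = 0.6019.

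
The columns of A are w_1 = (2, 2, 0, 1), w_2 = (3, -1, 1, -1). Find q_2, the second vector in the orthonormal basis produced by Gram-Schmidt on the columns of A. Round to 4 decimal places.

q_2 = (0.7035, -0.5025, 0.3015, -0.4020)

q_1 = w_1/‖w_1‖ = (2, 2, 0, 1)/3.0000 = (0.6667, 0.6667, 0.0000, 0.3333).
r_{12} = q_1·w_2 = 1.0000.
u_2 = w_2 − 1.0000·q_1 = (2.3333, -1.6667, 1.0000, -1.3333).
‖u_2‖ = 3.3166, so q_2 = (0.7035, -0.5025, 0.3015, -0.4020).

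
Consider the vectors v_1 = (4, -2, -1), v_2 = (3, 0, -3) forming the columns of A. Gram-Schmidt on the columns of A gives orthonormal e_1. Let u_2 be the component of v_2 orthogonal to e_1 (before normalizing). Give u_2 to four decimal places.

u_2 = (0.1429, 1.4286, -2.2857)

v_1 = (4, -2, -1); ‖v_1‖ = 4.5826, so e_1 = (0.8729, -0.4364, -0.2182).
e_1·v_2 = 0.8729·3 + (-0.4364)·0 + (-0.2182)·(-3) = 3.2733.
u_2 = v_2 − 3.2733·e_1 = (0.1429, 1.4286, -2.2857).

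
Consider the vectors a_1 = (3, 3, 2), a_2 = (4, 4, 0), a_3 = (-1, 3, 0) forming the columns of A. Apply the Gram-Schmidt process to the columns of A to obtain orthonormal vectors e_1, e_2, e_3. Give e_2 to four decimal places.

e_2 = (0.3015, 0.3015, -0.9045)

e_1 = a_1/‖a_1‖ = (3, 3, 2)/4.6904 = (0.6396, 0.6396, 0.4264).
r_{12} = e_1·a_2 = 5.1168.
u_2 = a_2 − 5.1168·e_1 = (0.7273, 0.7273, -2.1818).
‖u_2‖ = 2.4121, so e_2 = (0.3015, 0.3015, -0.9045).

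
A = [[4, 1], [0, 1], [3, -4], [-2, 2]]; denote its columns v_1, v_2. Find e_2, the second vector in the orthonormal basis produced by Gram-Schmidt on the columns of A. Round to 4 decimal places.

v_1 = (4, 0, 3, -2); ‖v_1‖ = 5.3852, so e_1 = (0.7428, 0.0000, 0.5571, -0.3714).
e_1·v_2 = 0.7428·1 + 0.0000·1 + 0.5571·(-4) + (-0.3714)·2 = -2.2283.
u_2 = v_2 + 2.2283·e_1 = (2.6552, 1.0000, -2.7586, 1.1724).
‖u_2‖ = 4.1273, so e_2 = (0.6433, 0.2423, -0.6684, 0.2841).

e_2 = (0.6433, 0.2423, -0.6684, 0.2841)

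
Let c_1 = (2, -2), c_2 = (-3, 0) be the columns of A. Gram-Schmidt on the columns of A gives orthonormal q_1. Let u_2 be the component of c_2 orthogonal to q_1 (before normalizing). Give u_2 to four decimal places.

q_1 = c_1/‖c_1‖ = (2, -2)/2.8284 = (0.7071, -0.7071).
r_{12} = q_1·c_2 = -2.1213.
u_2 = c_2 + 2.1213·q_1 = (-1.5000, -1.5000).

u_2 = (-1.5000, -1.5000)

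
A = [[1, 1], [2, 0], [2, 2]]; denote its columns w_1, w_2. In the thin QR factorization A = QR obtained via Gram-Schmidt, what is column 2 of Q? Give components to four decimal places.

q_2 = (0.2981, -0.7454, 0.5963)

w_1 = (1, 2, 2); ‖w_1‖ = 3.0000, so q_1 = (0.3333, 0.6667, 0.6667).
q_1·w_2 = 0.3333·1 + 0.6667·0 + 0.6667·2 = 1.6667.
u_2 = w_2 − 1.6667·q_1 = (0.4444, -1.1111, 0.8889).
‖u_2‖ = 1.4907, so q_2 = (0.2981, -0.7454, 0.5963).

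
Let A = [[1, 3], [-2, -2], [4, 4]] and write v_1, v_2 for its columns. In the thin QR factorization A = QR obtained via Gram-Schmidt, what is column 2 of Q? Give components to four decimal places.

q_2 = (0.9759, 0.0976, -0.1952)

v_1 = (1, -2, 4); ‖v_1‖ = 4.5826, so q_1 = (0.2182, -0.4364, 0.8729).
q_1·v_2 = 0.2182·3 + (-0.4364)·(-2) + 0.8729·4 = 5.0190.
u_2 = v_2 − 5.0190·q_1 = (1.9048, 0.1905, -0.3810).
‖u_2‖ = 1.9518, so q_2 = (0.9759, 0.0976, -0.1952).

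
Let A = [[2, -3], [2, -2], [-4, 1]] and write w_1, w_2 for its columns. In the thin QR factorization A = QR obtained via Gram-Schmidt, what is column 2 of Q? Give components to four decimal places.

q_2 = (-0.7591, -0.3450, -0.5521)

w_1 = (2, 2, -4); ‖w_1‖ = 4.8990, so q_1 = (0.4082, 0.4082, -0.8165).
q_1·w_2 = 0.4082·(-3) + 0.4082·(-2) + (-0.8165)·1 = -2.8577.
u_2 = w_2 + 2.8577·q_1 = (-1.8333, -0.8333, -1.3333).
‖u_2‖ = 2.4152, so q_2 = (-0.7591, -0.3450, -0.5521).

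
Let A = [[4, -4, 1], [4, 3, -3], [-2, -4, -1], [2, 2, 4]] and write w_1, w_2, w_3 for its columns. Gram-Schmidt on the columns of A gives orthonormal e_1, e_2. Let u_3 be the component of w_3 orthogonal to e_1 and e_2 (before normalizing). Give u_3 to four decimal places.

e_1 = w_1/‖w_1‖ = (4, 4, -2, 2)/6.3246 = (0.6325, 0.6325, -0.3162, 0.3162).
r_{12} = e_1·w_2 = 1.2649.
u_2 = w_2 − 1.2649·e_1 = (-4.8000, 2.2000, -3.6000, 1.6000).
‖u_2‖ = 6.5879, so e_2 = (-0.7286, 0.3339, -0.5465, 0.2429).
r_{13} = e_1·w_3 = 0.3162; r_{23} = e_2·w_3 = -0.2125.
u_3 = w_3 − 0.3162·e_1 + 0.2125·e_2 = (0.6452, -3.1290, -1.0161, 3.9516).

u_3 = (0.6452, -3.1290, -1.0161, 3.9516)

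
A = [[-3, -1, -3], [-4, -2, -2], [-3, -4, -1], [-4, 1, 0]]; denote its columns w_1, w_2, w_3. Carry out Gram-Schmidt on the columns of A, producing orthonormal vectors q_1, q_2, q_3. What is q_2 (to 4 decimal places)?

q_2 = (0.0364, -0.1249, -0.7439, 0.6555)

w_1 = (-3, -4, -3, -4); ‖w_1‖ = 7.0711, so q_1 = (-0.4243, -0.5657, -0.4243, -0.5657).
q_1·w_2 = (-0.4243)·(-1) + (-0.5657)·(-2) + (-0.4243)·(-4) + (-0.5657)·1 = 2.6870.
u_2 = w_2 − 2.6870·q_1 = (0.1400, -0.4800, -2.8600, 2.5200).
‖u_2‖ = 3.8445, so q_2 = (0.0364, -0.1249, -0.7439, 0.6555).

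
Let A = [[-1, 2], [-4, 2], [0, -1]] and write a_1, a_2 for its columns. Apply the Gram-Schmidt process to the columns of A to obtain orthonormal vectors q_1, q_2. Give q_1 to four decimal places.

q_1 = (-0.2425, -0.9701, 0.0000)

a_1 = (-1, -4, 0); ‖a_1‖ = 4.1231, so q_1 = (-0.2425, -0.9701, 0.0000).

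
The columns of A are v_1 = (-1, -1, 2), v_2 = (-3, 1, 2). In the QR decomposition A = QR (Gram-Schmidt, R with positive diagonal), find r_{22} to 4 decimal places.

e_1 = v_1/‖v_1‖ = (-1, -1, 2)/2.4495 = (-0.4082, -0.4082, 0.8165).
r_{12} = e_1·v_2 = 2.4495.
u_2 = v_2 − 2.4495·e_1 = (-2.0000, 2.0000, 0.0000).
r_{22} = ‖u_2‖ = 2.8284.

r_{22} = 2.8284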